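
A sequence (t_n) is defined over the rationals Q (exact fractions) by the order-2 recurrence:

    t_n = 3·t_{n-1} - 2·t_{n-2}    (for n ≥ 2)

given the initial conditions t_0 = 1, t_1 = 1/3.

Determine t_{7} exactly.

t_2 = 3·1/3 + -2·1 = -1
t_3 = 3·-1 + -2·1/3 = -11/3
t_4 = 3·-11/3 + -2·-1 = -9
t_5 = 3·-9 + -2·-11/3 = -59/3
t_6 = 3·-59/3 + -2·-9 = -41
t_7 = 3·-41 + -2·-59/3 = -251/3

-251/3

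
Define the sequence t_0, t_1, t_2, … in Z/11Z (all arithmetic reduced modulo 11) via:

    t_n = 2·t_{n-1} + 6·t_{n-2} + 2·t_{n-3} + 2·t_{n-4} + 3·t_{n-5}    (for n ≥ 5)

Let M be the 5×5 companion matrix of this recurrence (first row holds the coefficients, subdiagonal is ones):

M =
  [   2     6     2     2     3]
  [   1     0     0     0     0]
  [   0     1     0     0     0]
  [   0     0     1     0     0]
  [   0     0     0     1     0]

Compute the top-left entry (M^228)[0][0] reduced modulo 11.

10

(M^228)[0][0] is the top entry after applying M 228 times to the unit state (1, 0, 0, 0, 0). Equivalently it is h_{232} for the auxiliary sequence (h_n) obeying the same recurrence with h_4 = 1 and h_i = 0 for 0 ≤ i < 4:
h_5 = 2·1 + 6·0 + 2·0 + 2·0 + 3·0 = 2
h_6 = 2·2 + 6·1 + 2·0 + 2·0 + 3·0 = 10
h_7 = 2·10 + 6·2 + 2·1 + 2·0 + 3·0 = 1
h_8 = 2·1 + 6·10 + 2·2 + 2·1 + 3·0 = 2
h_9 = 2·2 + 6·1 + 2·10 + 2·2 + 3·1 = 4
h_10 = 2·4 + 6·2 + 2·1 + 2·10 + 3·2 = 4
Continuing the recurrence:
  h_11 = 2;  h_12 = 10;  h_13 = 10;  h_14 = 5;  h_15 = 7;  h_16 = 2
  h_17 = 7;  h_18 = 3;  h_19 = 4;  h_20 = 10;  h_21 = 4;  h_22 = 4
  h_23 = 3;  h_24 = 4;  h_25 = 6;  h_26 = 7;  h_27 = 10;  h_28 = 3
  h_29 = 5;  h_30 = 3;  h_31 = 6;  h_32 = 10;  h_33 = 4;  h_34 = 2
  h_35 = 3;  h_36 = 9;  h_37 = 1;  h_38 = 1;  h_39 = 5;  h_40 = 1
  h_41 = 8;  h_42 = 4;  h_43 = 5;  h_44 = 1;  h_45 = 4;  h_46 = 1
  h_47 = 6;  h_48 = 10;  h_49 = 3;  h_50 = 4;  h_51 = 6;  h_52 = 3
  h_53 = 9;  h_54 = 10;  h_55 = 5;  h_56 = 2;  h_57 = 4;  h_58 = 0
  h_59 = 2;  h_60 = 9;  h_61 = 0;  h_62 = 4;  h_63 = 8;  h_64 = 9
  h_65 = 2;  h_66 = 5;  h_67 = 2;  h_68 = 3;  h_69 = 4;  h_70 = 2
  h_71 = 9;  h_72 = 6;  h_73 = 10;  h_74 = 2;  h_75 = 1;  h_76 = 7
  h_77 = 7;  h_78 = 4;  h_79 = 6;  h_80 = 1;  h_81 = 4;  h_82 = 0
  h_83 = 6;  h_84 = 7;  h_85 = 6;  h_86 = 1;  h_87 = 9;  h_88 = 2
  h_89 = 5;  h_90 = 5;  h_91 = 10;  h_92 = 3;  h_93 = 4;  h_94 = 5
  h_95 = 9;  h_96 = 4;  h_97 = 1;  h_98 = 0;  h_99 = 3;  h_100 = 10
  h_101 = 8;  h_102 = 8;  h_103 = 2;  h_104 = 9;  h_105 = 4;  h_106 = 7
  h_107 = 7;  h_108 = 0;  h_109 = 3;  h_110 = 2;  h_111 = 2;  h_112 = 10
  h_113 = 9;  h_114 = 7;  h_115 = 10;  h_116 = 7;  h_117 = 4;  h_118 = 1
  h_119 = 4;  h_120 = 0;  h_121 = 0;  h_122 = 0;  h_123 = 0;  h_124 = 1
  h_125 = 2;  h_126 = 10;  h_127 = 1;  h_128 = 2;  h_129 = 4;  h_130 = 4
  h_131 = 2;  h_132 = 10;  h_133 = 10;  h_134 = 5;  h_135 = 7;  h_136 = 2
  h_137 = 7;  h_138 = 3;  h_139 = 4;  h_140 = 10;  h_141 = 4;  h_142 = 4
  h_143 = 3;  h_144 = 4;  h_145 = 6;  h_146 = 7;  h_147 = 10;  h_148 = 3
  h_149 = 5;  h_150 = 3;  h_151 = 6;  h_152 = 10;  h_153 = 4;  h_154 = 2
  h_155 = 3;  h_156 = 9;  h_157 = 1;  h_158 = 1;  h_159 = 5;  h_160 = 1
  h_161 = 8;  h_162 = 4;  h_163 = 5;  h_164 = 1;  h_165 = 4;  h_166 = 1
  h_167 = 6;  h_168 = 10;  h_169 = 3;  h_170 = 4;  h_171 = 6;  h_172 = 3
  h_173 = 9;  h_174 = 10;  h_175 = 5;  h_176 = 2;  h_177 = 4;  h_178 = 0
  h_179 = 2;  h_180 = 9;  h_181 = 0;  h_182 = 4;  h_183 = 8;  h_184 = 9
  h_185 = 2;  h_186 = 5;  h_187 = 2;  h_188 = 3;  h_189 = 4;  h_190 = 2
  h_191 = 9;  h_192 = 6;  h_193 = 10;  h_194 = 2;  h_195 = 1;  h_196 = 7
  h_197 = 7;  h_198 = 4;  h_199 = 6;  h_200 = 1;  h_201 = 4;  h_202 = 0
  h_203 = 6;  h_204 = 7;  h_205 = 6;  h_206 = 1;  h_207 = 9;  h_208 = 2
  h_209 = 5;  h_210 = 5;  h_211 = 10;  h_212 = 3;  h_213 = 4;  h_214 = 5
  h_215 = 9;  h_216 = 4;  h_217 = 1;  h_218 = 0;  h_219 = 3;  h_220 = 10
  h_221 = 8;  h_222 = 8;  h_223 = 2;  h_224 = 9;  h_225 = 4;  h_226 = 7
  h_227 = 7;  h_228 = 0;  h_229 = 3;  h_230 = 2
h_231 = 2·2 + 6·3 + 2·0 + 2·7 + 3·7 = 2
h_232 = 2·2 + 6·2 + 2·3 + 2·0 + 3·7 = 10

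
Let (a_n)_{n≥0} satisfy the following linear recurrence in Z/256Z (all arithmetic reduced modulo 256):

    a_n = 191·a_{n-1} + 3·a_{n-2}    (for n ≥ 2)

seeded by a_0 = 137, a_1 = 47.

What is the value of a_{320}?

4

a_2 = 191·47 + 3·137 = 172
a_3 = 191·172 + 3·47 = 225
a_4 = 191·225 + 3·172 = 227
a_5 = 191·227 + 3·225 = 0
a_6 = 191·0 + 3·227 = 169
a_7 = 191·169 + 3·0 = 23
Continuing the recurrence:
  a_8 = 36;  a_9 = 33;  a_10 = 11;  a_11 = 152;  a_12 = 137;  a_13 = 255
  a_14 = 220;  a_15 = 33;  a_16 = 51;  a_17 = 112;  a_18 = 41;  a_19 = 231
  a_20 = 212;  a_21 = 225;  a_22 = 91;  a_23 = 136;  a_24 = 137;  a_25 = 207
  a_26 = 12;  a_27 = 97;  a_28 = 131;  a_29 = 224;  a_30 = 169;  a_31 = 183
  a_32 = 132;  a_33 = 161;  a_34 = 171;  a_35 = 120;  a_36 = 137;  a_37 = 159
  a_38 = 60;  a_39 = 161;  a_40 = 211;  a_41 = 80;  a_42 = 41;  a_43 = 135
  a_44 = 52;  a_45 = 97;  a_46 = 251;  a_47 = 104;  a_48 = 137;  a_49 = 111
  a_50 = 108;  a_51 = 225;  a_52 = 35;  a_53 = 192;  a_54 = 169;  a_55 = 87
  a_56 = 228;  a_57 = 33;  a_58 = 75;  a_59 = 88;  a_60 = 137;  a_61 = 63
  a_62 = 156;  a_63 = 33;  a_64 = 115;  a_65 = 48;  a_66 = 41;  a_67 = 39
  a_68 = 148;  a_69 = 225;  a_70 = 155;  a_71 = 72;  a_72 = 137;  a_73 = 15
  a_74 = 204;  a_75 = 97;  a_76 = 195;  a_77 = 160;  a_78 = 169;  a_79 = 247
  a_80 = 68;  a_81 = 161;  a_82 = 235;  a_83 = 56;  a_84 = 137;  a_85 = 223
  a_86 = 252;  a_87 = 161;  a_88 = 19;  a_89 = 16;  a_90 = 41;  a_91 = 199
  a_92 = 244;  a_93 = 97;  a_94 = 59;  a_95 = 40;  a_96 = 137;  a_97 = 175
  a_98 = 44;  a_99 = 225;  a_100 = 99;  a_101 = 128;  a_102 = 169;  a_103 = 151
  a_104 = 164;  a_105 = 33;  a_106 = 139;  a_107 = 24;  a_108 = 137;  a_109 = 127
  a_110 = 92;  a_111 = 33;  a_112 = 179;  a_113 = 240;  a_114 = 41;  a_115 = 103
  a_116 = 84;  a_117 = 225;  a_118 = 219;  a_119 = 8;  a_120 = 137;  a_121 = 79
  a_122 = 140;  a_123 = 97;  a_124 = 3;  a_125 = 96;  a_126 = 169;  a_127 = 55
  a_128 = 4;  a_129 = 161;  a_130 = 43;  a_131 = 248;  a_132 = 137;  a_133 = 31
  a_134 = 188;  a_135 = 161;  a_136 = 83;  a_137 = 208;  a_138 = 41;  a_139 = 7
  a_140 = 180;  a_141 = 97;  a_142 = 123;  a_143 = 232;  a_144 = 137;  a_145 = 239
  a_146 = 236;  a_147 = 225;  a_148 = 163;  a_149 = 64;  a_150 = 169;  a_151 = 215
  a_152 = 100;  a_153 = 33;  a_154 = 203;  a_155 = 216;  a_156 = 137;  a_157 = 191
  a_158 = 28;  a_159 = 33;  a_160 = 243;  a_161 = 176;  a_162 = 41;  a_163 = 167
  a_164 = 20;  a_165 = 225;  a_166 = 27;  a_167 = 200;  a_168 = 137;  a_169 = 143
  a_170 = 76;  a_171 = 97;  a_172 = 67;  a_173 = 32;  a_174 = 169;  a_175 = 119
  a_176 = 196;  a_177 = 161;  a_178 = 107;  a_179 = 184;  a_180 = 137;  a_181 = 95
  a_182 = 124;  a_183 = 161;  a_184 = 147;  a_185 = 144;  a_186 = 41;  a_187 = 71
  a_188 = 116;  a_189 = 97;  a_190 = 187;  a_191 = 168;  a_192 = 137;  a_193 = 47
  a_194 = 172;  a_195 = 225;  a_196 = 227;  a_197 = 0;  a_198 = 169;  a_199 = 23
  a_200 = 36;  a_201 = 33;  a_202 = 11;  a_203 = 152;  a_204 = 137;  a_205 = 255
  a_206 = 220;  a_207 = 33;  a_208 = 51;  a_209 = 112;  a_210 = 41;  a_211 = 231
  a_212 = 212;  a_213 = 225;  a_214 = 91;  a_215 = 136;  a_216 = 137;  a_217 = 207
  a_218 = 12;  a_219 = 97;  a_220 = 131;  a_221 = 224;  a_222 = 169;  a_223 = 183
  a_224 = 132;  a_225 = 161;  a_226 = 171;  a_227 = 120;  a_228 = 137;  a_229 = 159
  a_230 = 60;  a_231 = 161;  a_232 = 211;  a_233 = 80;  a_234 = 41;  a_235 = 135
  a_236 = 52;  a_237 = 97;  a_238 = 251;  a_239 = 104;  a_240 = 137;  a_241 = 111
  a_242 = 108;  a_243 = 225;  a_244 = 35;  a_245 = 192;  a_246 = 169;  a_247 = 87
  a_248 = 228;  a_249 = 33;  a_250 = 75;  a_251 = 88;  a_252 = 137;  a_253 = 63
  a_254 = 156;  a_255 = 33;  a_256 = 115;  a_257 = 48;  a_258 = 41;  a_259 = 39
  a_260 = 148;  a_261 = 225;  a_262 = 155;  a_263 = 72;  a_264 = 137;  a_265 = 15
  a_266 = 204;  a_267 = 97;  a_268 = 195;  a_269 = 160;  a_270 = 169;  a_271 = 247
  a_272 = 68;  a_273 = 161;  a_274 = 235;  a_275 = 56;  a_276 = 137;  a_277 = 223
  a_278 = 252;  a_279 = 161;  a_280 = 19;  a_281 = 16;  a_282 = 41;  a_283 = 199
  a_284 = 244;  a_285 = 97;  a_286 = 59;  a_287 = 40;  a_288 = 137;  a_289 = 175
  a_290 = 44;  a_291 = 225;  a_292 = 99;  a_293 = 128;  a_294 = 169;  a_295 = 151
  a_296 = 164;  a_297 = 33;  a_298 = 139;  a_299 = 24;  a_300 = 137;  a_301 = 127
  a_302 = 92;  a_303 = 33;  a_304 = 179;  a_305 = 240;  a_306 = 41;  a_307 = 103
  a_308 = 84;  a_309 = 225;  a_310 = 219;  a_311 = 8;  a_312 = 137;  a_313 = 79
  a_314 = 140;  a_315 = 97;  a_316 = 3;  a_317 = 96;  a_318 = 169
a_319 = 191·169 + 3·96 = 55
a_320 = 191·55 + 3·169 = 4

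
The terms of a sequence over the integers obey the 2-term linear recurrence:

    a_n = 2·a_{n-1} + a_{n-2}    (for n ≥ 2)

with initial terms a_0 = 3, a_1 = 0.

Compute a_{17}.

1412496

a_2 = 2·0 + 1·3 = 3
a_3 = 2·3 + 1·0 = 6
a_4 = 2·6 + 1·3 = 15
a_5 = 2·15 + 1·6 = 36
a_6 = 2·36 + 1·15 = 87
a_7 = 2·87 + 1·36 = 210
a_8 = 2·210 + 1·87 = 507
a_9 = 2·507 + 1·210 = 1224
a_10 = 2·1224 + 1·507 = 2955
a_11 = 2·2955 + 1·1224 = 7134
a_12 = 2·7134 + 1·2955 = 17223
a_13 = 2·17223 + 1·7134 = 41580
a_14 = 2·41580 + 1·17223 = 100383
a_15 = 2·100383 + 1·41580 = 242346
a_16 = 2·242346 + 1·100383 = 585075
a_17 = 2·585075 + 1·242346 = 1412496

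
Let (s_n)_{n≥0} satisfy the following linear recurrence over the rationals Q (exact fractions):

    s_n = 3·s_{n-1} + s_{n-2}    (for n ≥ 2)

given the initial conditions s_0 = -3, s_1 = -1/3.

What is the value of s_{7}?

s_2 = 3·-1/3 + 1·-3 = -4
s_3 = 3·-4 + 1·-1/3 = -37/3
s_4 = 3·-37/3 + 1·-4 = -41
s_5 = 3·-41 + 1·-37/3 = -406/3
s_6 = 3·-406/3 + 1·-41 = -447
s_7 = 3·-447 + 1·-406/3 = -4429/3

-4429/3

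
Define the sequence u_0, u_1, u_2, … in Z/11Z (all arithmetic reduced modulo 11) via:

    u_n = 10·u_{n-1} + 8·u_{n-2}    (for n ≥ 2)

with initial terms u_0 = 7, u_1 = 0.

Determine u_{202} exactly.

3

u_2 = 10·0 + 8·7 = 1
u_3 = 10·1 + 8·0 = 10
u_4 = 10·10 + 8·1 = 9
u_5 = 10·9 + 8·10 = 5
u_6 = 10·5 + 8·9 = 1
u_7 = 10·1 + 8·5 = 6
u_8 = 10·6 + 8·1 = 2
u_9 = 10·2 + 8·6 = 2
u_10 = 10·2 + 8·2 = 3
u_11 = 10·3 + 8·2 = 2
u_12 = 10·2 + 8·3 = 0
u_13 = 10·0 + 8·2 = 5
u_14 = 10·5 + 8·0 = 6
u_15 = 10·6 + 8·5 = 1
u_16 = 10·1 + 8·6 = 3
u_17 = 10·3 + 8·1 = 5
u_18 = 10·5 + 8·3 = 8
u_19 = 10·8 + 8·5 = 10
u_20 = 10·10 + 8·8 = 10
u_21 = 10·10 + 8·10 = 4
u_22 = 10·4 + 8·10 = 10
u_23 = 10·10 + 8·4 = 0
u_24 = 10·0 + 8·10 = 3
u_25 = 10·3 + 8·0 = 8
u_26 = 10·8 + 8·3 = 5
u_27 = 10·5 + 8·8 = 4
u_28 = 10·4 + 8·5 = 3
u_29 = 10·3 + 8·4 = 7
u_30 = 10·7 + 8·3 = 6
u_31 = 10·6 + 8·7 = 6
u_32 = 10·6 + 8·6 = 9
u_33 = 10·9 + 8·6 = 6
u_34 = 10·6 + 8·9 = 0
u_35 = 10·0 + 8·6 = 4
u_36 = 10·4 + 8·0 = 7
u_37 = 10·7 + 8·4 = 3
u_38 = 10·3 + 8·7 = 9
u_39 = 10·9 + 8·3 = 4
u_40 = 10·4 + 8·9 = 2
u_41 = 10·2 + 8·4 = 8
u_42 = 10·8 + 8·2 = 8
u_43 = 10·8 + 8·8 = 1
u_44 = 10·1 + 8·8 = 8
u_45 = 10·8 + 8·1 = 0
u_46 = 10·0 + 8·8 = 9
u_47 = 10·9 + 8·0 = 2
u_48 = 10·2 + 8·9 = 4
u_49 = 10·4 + 8·2 = 1
u_50 = 10·1 + 8·4 = 9
u_51 = 10·9 + 8·1 = 10
u_52 = 10·10 + 8·9 = 7
u_53 = 10·7 + 8·10 = 7
u_54 = 10·7 + 8·7 = 5
u_55 = 10·5 + 8·7 = 7
u_56 = 10·7 + 8·5 = 0
(u_55, u_56) = (7, 0) = (u_0, u_1), so the sequence has period 55.
202 ≡ 37 (mod 55), hence u_202 = u_37 = 3.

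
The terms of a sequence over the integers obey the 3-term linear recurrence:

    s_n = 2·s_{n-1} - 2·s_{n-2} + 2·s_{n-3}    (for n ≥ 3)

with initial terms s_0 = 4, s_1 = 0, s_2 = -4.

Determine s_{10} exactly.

32

s_3 = 2·-4 + -2·0 + 2·4 = 0
s_4 = 2·0 + -2·-4 + 2·0 = 8
s_5 = 2·8 + -2·0 + 2·-4 = 8
s_6 = 2·8 + -2·8 + 2·0 = 0
s_7 = 2·0 + -2·8 + 2·8 = 0
s_8 = 2·0 + -2·0 + 2·8 = 16
s_9 = 2·16 + -2·0 + 2·0 = 32
s_10 = 2·32 + -2·16 + 2·0 = 32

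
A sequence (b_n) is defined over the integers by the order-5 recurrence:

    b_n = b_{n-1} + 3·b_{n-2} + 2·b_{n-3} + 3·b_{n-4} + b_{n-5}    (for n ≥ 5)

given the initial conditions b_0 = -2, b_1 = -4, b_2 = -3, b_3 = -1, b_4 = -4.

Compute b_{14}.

b_5 = 1·-4 + 3·-1 + 2·-3 + 3·-4 + 1·-2 = -27
b_6 = 1·-27 + 3·-4 + 2·-1 + 3·-3 + 1·-4 = -54
b_7 = 1·-54 + 3·-27 + 2·-4 + 3·-1 + 1·-3 = -149
b_8 = 1·-149 + 3·-54 + 2·-27 + 3·-4 + 1·-1 = -378
b_9 = 1·-378 + 3·-149 + 2·-54 + 3·-27 + 1·-4 = -1018
b_10 = 1·-1018 + 3·-378 + 2·-149 + 3·-54 + 1·-27 = -2639
b_11 = 1·-2639 + 3·-1018 + 2·-378 + 3·-149 + 1·-54 = -6950
b_12 = 1·-6950 + 3·-2639 + 2·-1018 + 3·-378 + 1·-149 = -18186
b_13 = 1·-18186 + 3·-6950 + 2·-2639 + 3·-1018 + 1·-378 = -47746
b_14 = 1·-47746 + 3·-18186 + 2·-6950 + 3·-2639 + 1·-1018 = -125139

-125139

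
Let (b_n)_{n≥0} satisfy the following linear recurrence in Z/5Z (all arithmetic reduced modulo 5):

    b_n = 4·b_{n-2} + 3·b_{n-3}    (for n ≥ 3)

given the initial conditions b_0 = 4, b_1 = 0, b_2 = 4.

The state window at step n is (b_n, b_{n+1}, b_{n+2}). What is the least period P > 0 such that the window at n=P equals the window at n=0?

n=0: window = (4, 0, 4)
n=1: window = (0, 4, 2)
n=2: window = (4, 2, 1)
n=3: window = (2, 1, 0)
n=4: window = (1, 0, 0)
n=5: window = (0, 0, 3)
n=6: window = (0, 3, 0)
n=7: window = (3, 0, 2)
n=8: window = (0, 2, 4)
n=9: window = (2, 4, 3)
n=10: window = (4, 3, 2)
n=11: window = (3, 2, 4)
n=12: window = (2, 4, 2)
n=13: window = (4, 2, 2)
n=14: window = (2, 2, 0)
n=15: window = (2, 0, 4)
n=16: window = (0, 4, 1)
n=17: window = (4, 1, 1)
n=18: window = (1, 1, 1)
n=19: window = (1, 1, 2)
n=20: window = (1, 2, 2)
n=21: window = (2, 2, 1)
n=22: window = (2, 1, 4)
n=23: window = (1, 4, 0)
n=24: window = (4, 0, 4)
window at n=24 equals window at n=0 → period = 24

24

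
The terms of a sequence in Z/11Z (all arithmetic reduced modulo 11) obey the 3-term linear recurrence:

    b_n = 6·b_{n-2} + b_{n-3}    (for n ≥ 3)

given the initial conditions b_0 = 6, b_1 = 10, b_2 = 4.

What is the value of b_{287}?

b_3 = 0·4 + 6·10 + 1·6 = 0
b_4 = 0·0 + 6·4 + 1·10 = 1
b_5 = 0·1 + 6·0 + 1·4 = 4
b_6 = 0·4 + 6·1 + 1·0 = 6
b_7 = 0·6 + 6·4 + 1·1 = 3
b_8 = 0·3 + 6·6 + 1·4 = 7
b_9 = 0·7 + 6·3 + 1·6 = 2
b_10 = 0·2 + 6·7 + 1·3 = 1
b_11 = 0·1 + 6·2 + 1·7 = 8
b_12 = 0·8 + 6·1 + 1·2 = 8
b_13 = 0·8 + 6·8 + 1·1 = 5
b_14 = 0·5 + 6·8 + 1·8 = 1
b_15 = 0·1 + 6·5 + 1·8 = 5
b_16 = 0·5 + 6·1 + 1·5 = 0
b_17 = 0·0 + 6·5 + 1·1 = 9
b_18 = 0·9 + 6·0 + 1·5 = 5
b_19 = 0·5 + 6·9 + 1·0 = 10
b_20 = 0·10 + 6·5 + 1·9 = 6
b_21 = 0·6 + 6·10 + 1·5 = 10
b_22 = 0·10 + 6·6 + 1·10 = 2
b_23 = 0·2 + 6·10 + 1·6 = 0
b_24 = 0·0 + 6·2 + 1·10 = 0
b_25 = 0·0 + 6·0 + 1·2 = 2
b_26 = 0·2 + 6·0 + 1·0 = 0
b_27 = 0·0 + 6·2 + 1·0 = 1
b_28 = 0·1 + 6·0 + 1·2 = 2
b_29 = 0·2 + 6·1 + 1·0 = 6
b_30 = 0·6 + 6·2 + 1·1 = 2
b_31 = 0·2 + 6·6 + 1·2 = 5
b_32 = 0·5 + 6·2 + 1·6 = 7
b_33 = 0·7 + 6·5 + 1·2 = 10
b_34 = 0·10 + 6·7 + 1·5 = 3
b_35 = 0·3 + 6·10 + 1·7 = 1
b_36 = 0·1 + 6·3 + 1·10 = 6
b_37 = 0·6 + 6·1 + 1·3 = 9
b_38 = 0·9 + 6·6 + 1·1 = 4
b_39 = 0·4 + 6·9 + 1·6 = 5
b_40 = 0·5 + 6·4 + 1·9 = 0
b_41 = 0·0 + 6·5 + 1·4 = 1
b_42 = 0·1 + 6·0 + 1·5 = 5
b_43 = 0·5 + 6·1 + 1·0 = 6
b_44 = 0·6 + 6·5 + 1·1 = 9
b_45 = 0·9 + 6·6 + 1·5 = 8
b_46 = 0·8 + 6·9 + 1·6 = 5
b_47 = 0·5 + 6·8 + 1·9 = 2
b_48 = 0·2 + 6·5 + 1·8 = 5
b_49 = 0·5 + 6·2 + 1·5 = 6
b_50 = 0·6 + 6·5 + 1·2 = 10
b_51 = 0·10 + 6·6 + 1·5 = 8
b_52 = 0·8 + 6·10 + 1·6 = 0
b_53 = 0·0 + 6·8 + 1·10 = 3
b_54 = 0·3 + 6·0 + 1·8 = 8
b_55 = 0·8 + 6·3 + 1·0 = 7
b_56 = 0·7 + 6·8 + 1·3 = 7
b_57 = 0·7 + 6·7 + 1·8 = 6
b_58 = 0·6 + 6·7 + 1·7 = 5
b_59 = 0·5 + 6·6 + 1·7 = 10
b_60 = 0·10 + 6·5 + 1·6 = 3
b_61 = 0·3 + 6·10 + 1·5 = 10
b_62 = 0·10 + 6·3 + 1·10 = 6
b_63 = 0·6 + 6·10 + 1·3 = 8
b_64 = 0·8 + 6·6 + 1·10 = 2
b_65 = 0·2 + 6·8 + 1·6 = 10
b_66 = 0·10 + 6·2 + 1·8 = 9
b_67 = 0·9 + 6·10 + 1·2 = 7
b_68 = 0·7 + 6·9 + 1·10 = 9
b_69 = 0·9 + 6·7 + 1·9 = 7
b_70 = 0·7 + 6·9 + 1·7 = 6
b_71 = 0·6 + 6·7 + 1·9 = 7
b_72 = 0·7 + 6·6 + 1·7 = 10
b_73 = 0·10 + 6·7 + 1·6 = 4
b_74 = 0·4 + 6·10 + 1·7 = 1
b_75 = 0·1 + 6·4 + 1·10 = 1
b_76 = 0·1 + 6·1 + 1·4 = 10
b_77 = 0·10 + 6·1 + 1·1 = 7
b_78 = 0·7 + 6·10 + 1·1 = 6
b_79 = 0·6 + 6·7 + 1·10 = 8
b_80 = 0·8 + 6·6 + 1·7 = 10
b_81 = 0·10 + 6·8 + 1·6 = 10
b_82 = 0·10 + 6·10 + 1·8 = 2
b_83 = 0·2 + 6·10 + 1·10 = 4
b_84 = 0·4 + 6·2 + 1·10 = 0
b_85 = 0·0 + 6·4 + 1·2 = 4
b_86 = 0·4 + 6·0 + 1·4 = 4
b_87 = 0·4 + 6·4 + 1·0 = 2
b_88 = 0·2 + 6·4 + 1·4 = 6
b_89 = 0·6 + 6·2 + 1·4 = 5
b_90 = 0·5 + 6·6 + 1·2 = 5
b_91 = 0·5 + 6·5 + 1·6 = 3
b_92 = 0·3 + 6·5 + 1·5 = 2
b_93 = 0·2 + 6·3 + 1·5 = 1
b_94 = 0·1 + 6·2 + 1·3 = 4
b_95 = 0·4 + 6·1 + 1·2 = 8
b_96 = 0·8 + 6·4 + 1·1 = 3
b_97 = 0·3 + 6·8 + 1·4 = 8
b_98 = 0·8 + 6·3 + 1·8 = 4
b_99 = 0·4 + 6·8 + 1·3 = 7
b_100 = 0·7 + 6·4 + 1·8 = 10
b_101 = 0·10 + 6·7 + 1·4 = 2
b_102 = 0·2 + 6·10 + 1·7 = 1
b_103 = 0·1 + 6·2 + 1·10 = 0
b_104 = 0·0 + 6·1 + 1·2 = 8
b_105 = 0·8 + 6·0 + 1·1 = 1
b_106 = 0·1 + 6·8 + 1·0 = 4
b_107 = 0·4 + 6·1 + 1·8 = 3
b_108 = 0·3 + 6·4 + 1·1 = 3
b_109 = 0·3 + 6·3 + 1·4 = 0
b_110 = 0·0 + 6·3 + 1·3 = 10
b_111 = 0·10 + 6·0 + 1·3 = 3
b_112 = 0·3 + 6·10 + 1·0 = 5
b_113 = 0·5 + 6·3 + 1·10 = 6
b_114 = 0·6 + 6·5 + 1·3 = 0
b_115 = 0·0 + 6·6 + 1·5 = 8
b_116 = 0·8 + 6·0 + 1·6 = 6
b_117 = 0·6 + 6·8 + 1·0 = 4
b_118 = 0·4 + 6·6 + 1·8 = 0
b_119 = 0·0 + 6·4 + 1·6 = 8
b_120 = 0·8 + 6·0 + 1·4 = 4
b_121 = 0·4 + 6·8 + 1·0 = 4
b_122 = 0·4 + 6·4 + 1·8 = 10
b_123 = 0·10 + 6·4 + 1·4 = 6
b_124 = 0·6 + 6·10 + 1·4 = 9
b_125 = 0·9 + 6·6 + 1·10 = 2
b_126 = 0·2 + 6·9 + 1·6 = 5
b_127 = 0·5 + 6·2 + 1·9 = 10
b_128 = 0·10 + 6·5 + 1·2 = 10
b_129 = 0·10 + 6·10 + 1·5 = 10
b_130 = 0·10 + 6·10 + 1·10 = 4
b_131 = 0·4 + 6·10 + 1·10 = 4
b_132 = 0·4 + 6·4 + 1·10 = 1
b_133 = 0·1 + 6·4 + 1·4 = 6
b_134 = 0·6 + 6·1 + 1·4 = 10
b_135 = 0·10 + 6·6 + 1·1 = 4
(b_133, b_134, b_135) = (6, 10, 4) = (b_0, b_1, b_2), so the sequence has period 133.
287 ≡ 21 (mod 133), hence b_287 = b_21 = 10.

10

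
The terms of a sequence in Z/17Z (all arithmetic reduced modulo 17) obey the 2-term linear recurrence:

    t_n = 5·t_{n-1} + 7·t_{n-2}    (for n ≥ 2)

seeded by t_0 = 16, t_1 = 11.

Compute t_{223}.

12

t_2 = 5·11 + 7·16 = 14
t_3 = 5·14 + 7·11 = 11
t_4 = 5·11 + 7·14 = 0
t_5 = 5·0 + 7·11 = 9
t_6 = 5·9 + 7·0 = 11
t_7 = 5·11 + 7·9 = 16
t_8 = 5·16 + 7·11 = 4
t_9 = 5·4 + 7·16 = 13
t_10 = 5·13 + 7·4 = 8
t_11 = 5·8 + 7·13 = 12
t_12 = 5·12 + 7·8 = 14
t_13 = 5·14 + 7·12 = 1
t_14 = 5·1 + 7·14 = 1
t_15 = 5·1 + 7·1 = 12
t_16 = 5·12 + 7·1 = 16
t_17 = 5·16 + 7·12 = 11
(t_16, t_17) = (16, 11) = (t_0, t_1), so the sequence has period 16.
223 ≡ 15 (mod 16), hence t_223 = t_15 = 12.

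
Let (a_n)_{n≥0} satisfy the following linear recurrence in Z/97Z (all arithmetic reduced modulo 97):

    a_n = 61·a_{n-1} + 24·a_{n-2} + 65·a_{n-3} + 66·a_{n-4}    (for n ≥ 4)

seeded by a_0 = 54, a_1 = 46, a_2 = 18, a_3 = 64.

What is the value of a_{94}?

a_4 = 61·64 + 24·18 + 65·46 + 66·54 = 26
a_5 = 61·26 + 24·64 + 65·18 + 66·46 = 53
a_6 = 61·53 + 24·26 + 65·64 + 66·18 = 87
a_7 = 61·87 + 24·53 + 65·26 + 66·64 = 77
a_8 = 61·77 + 24·87 + 65·53 + 66·26 = 15
a_9 = 61·15 + 24·77 + 65·87 + 66·53 = 82
a_10 = 61·82 + 24·15 + 65·77 + 66·87 = 7
a_11 = 61·7 + 24·82 + 65·15 + 66·77 = 13
a_12 = 61·13 + 24·7 + 65·82 + 66·15 = 6
a_13 = 61·6 + 24·13 + 65·7 + 66·82 = 46
a_14 = 61·46 + 24·6 + 65·13 + 66·7 = 86
a_15 = 61·86 + 24·46 + 65·6 + 66·13 = 32
a_16 = 61·32 + 24·86 + 65·46 + 66·6 = 30
a_17 = 61·30 + 24·32 + 65·86 + 66·46 = 69
a_18 = 61·69 + 24·30 + 65·32 + 66·86 = 75
a_19 = 61·75 + 24·69 + 65·30 + 66·32 = 11
a_20 = 61·11 + 24·75 + 65·69 + 66·30 = 12
a_21 = 61·12 + 24·11 + 65·75 + 66·69 = 46
a_22 = 61·46 + 24·12 + 65·11 + 66·75 = 29
a_23 = 61·29 + 24·46 + 65·12 + 66·11 = 14
a_24 = 61·14 + 24·29 + 65·46 + 66·12 = 94
a_25 = 61·94 + 24·14 + 65·29 + 66·46 = 30
a_26 = 61·30 + 24·94 + 65·14 + 66·29 = 23
a_27 = 61·23 + 24·30 + 65·94 + 66·14 = 39
a_28 = 61·39 + 24·23 + 65·30 + 66·94 = 27
a_29 = 61·27 + 24·39 + 65·23 + 66·30 = 44
a_30 = 61·44 + 24·27 + 65·39 + 66·23 = 13
a_31 = 61·13 + 24·44 + 65·27 + 66·39 = 67
a_32 = 61·67 + 24·13 + 65·44 + 66·27 = 20
a_33 = 61·20 + 24·67 + 65·13 + 66·44 = 78
a_34 = 61·78 + 24·20 + 65·67 + 66·13 = 72
a_35 = 61·72 + 24·78 + 65·20 + 66·67 = 55
a_36 = 61·55 + 24·72 + 65·78 + 66·20 = 27
a_37 = 61·27 + 24·55 + 65·72 + 66·78 = 88
a_38 = 61·88 + 24·27 + 65·55 + 66·72 = 84
a_39 = 61·84 + 24·88 + 65·27 + 66·55 = 11
a_40 = 61·11 + 24·84 + 65·88 + 66·27 = 4
a_41 = 61·4 + 24·11 + 65·84 + 66·88 = 39
a_42 = 61·39 + 24·4 + 65·11 + 66·84 = 4
a_43 = 61·4 + 24·39 + 65·4 + 66·11 = 32
a_44 = 61·32 + 24·4 + 65·39 + 66·4 = 94
a_45 = 61·94 + 24·32 + 65·4 + 66·39 = 24
a_46 = 61·24 + 24·94 + 65·32 + 66·4 = 50
a_47 = 61·50 + 24·24 + 65·94 + 66·32 = 14
a_48 = 61·14 + 24·50 + 65·24 + 66·94 = 21
a_49 = 61·21 + 24·14 + 65·50 + 66·24 = 49
a_50 = 61·49 + 24·21 + 65·14 + 66·50 = 40
a_51 = 61·40 + 24·49 + 65·21 + 66·14 = 85
a_52 = 61·85 + 24·40 + 65·49 + 66·21 = 46
a_53 = 61·46 + 24·85 + 65·40 + 66·49 = 10
a_54 = 61·10 + 24·46 + 65·85 + 66·40 = 82
a_55 = 61·82 + 24·10 + 65·46 + 66·85 = 68
a_56 = 61·68 + 24·82 + 65·10 + 66·46 = 5
a_57 = 61·5 + 24·68 + 65·82 + 66·10 = 70
a_58 = 61·70 + 24·5 + 65·68 + 66·82 = 60
a_59 = 61·60 + 24·70 + 65·5 + 66·68 = 65
a_60 = 61·65 + 24·60 + 65·70 + 66·5 = 3
a_61 = 61·3 + 24·65 + 65·60 + 66·70 = 78
a_62 = 61·78 + 24·3 + 65·65 + 66·60 = 17
a_63 = 61·17 + 24·78 + 65·3 + 66·65 = 22
a_64 = 61·22 + 24·17 + 65·78 + 66·3 = 34
a_65 = 61·34 + 24·22 + 65·17 + 66·78 = 28
a_66 = 61·28 + 24·34 + 65·22 + 66·17 = 32
a_67 = 61·32 + 24·28 + 65·34 + 66·22 = 78
a_68 = 61·78 + 24·32 + 65·28 + 66·34 = 84
a_69 = 61·84 + 24·78 + 65·32 + 66·28 = 60
a_70 = 61·60 + 24·84 + 65·78 + 66·32 = 54
a_71 = 61·54 + 24·60 + 65·84 + 66·78 = 16
a_72 = 61·16 + 24·54 + 65·60 + 66·84 = 76
a_73 = 61·76 + 24·16 + 65·54 + 66·60 = 74
a_74 = 61·74 + 24·76 + 65·16 + 66·54 = 78
a_75 = 61·78 + 24·74 + 65·76 + 66·16 = 17
a_76 = 61·17 + 24·78 + 65·74 + 66·76 = 28
a_77 = 61·28 + 24·17 + 65·78 + 66·74 = 42
a_78 = 61·42 + 24·28 + 65·17 + 66·78 = 78
a_79 = 61·78 + 24·42 + 65·28 + 66·17 = 75
a_80 = 61·75 + 24·78 + 65·42 + 66·28 = 64
a_81 = 61·64 + 24·75 + 65·78 + 66·42 = 63
a_82 = 61·63 + 24·64 + 65·75 + 66·78 = 76
a_83 = 61·76 + 24·63 + 65·64 + 66·75 = 29
a_84 = 61·29 + 24·76 + 65·63 + 66·64 = 78
a_85 = 61·78 + 24·29 + 65·76 + 66·63 = 2
a_86 = 61·2 + 24·78 + 65·29 + 66·76 = 68
a_87 = 61·68 + 24·2 + 65·78 + 66·29 = 25
a_88 = 61·25 + 24·68 + 65·2 + 66·78 = 93
a_89 = 61·93 + 24·25 + 65·68 + 66·2 = 58
a_90 = 61·58 + 24·93 + 65·25 + 66·68 = 49
a_91 = 61·49 + 24·58 + 65·93 + 66·25 = 48
a_92 = 61·48 + 24·49 + 65·58 + 66·93 = 44
a_93 = 61·44 + 24·48 + 65·49 + 66·58 = 82
a_94 = 61·82 + 24·44 + 65·48 + 66·49 = 93

93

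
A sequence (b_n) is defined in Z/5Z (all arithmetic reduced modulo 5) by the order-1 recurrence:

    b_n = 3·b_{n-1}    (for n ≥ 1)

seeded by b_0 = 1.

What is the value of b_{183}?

2

b_1 = 3·1 = 3
b_2 = 3·3 = 4
b_3 = 3·4 = 2
b_4 = 3·2 = 1
(b_4) = (1) = (b_0), so the sequence has period 4.
183 ≡ 3 (mod 4), hence b_183 = b_3 = 2.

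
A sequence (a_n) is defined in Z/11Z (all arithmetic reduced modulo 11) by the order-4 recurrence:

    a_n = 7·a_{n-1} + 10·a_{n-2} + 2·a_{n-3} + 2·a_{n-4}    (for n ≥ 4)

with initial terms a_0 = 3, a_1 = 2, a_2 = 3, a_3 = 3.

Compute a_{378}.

10

a_4 = 7·3 + 10·3 + 2·2 + 2·3 = 6
a_5 = 7·6 + 10·3 + 2·3 + 2·2 = 5
a_6 = 7·5 + 10·6 + 2·3 + 2·3 = 8
a_7 = 7·8 + 10·5 + 2·6 + 2·3 = 3
a_8 = 7·3 + 10·8 + 2·5 + 2·6 = 2
a_9 = 7·2 + 10·3 + 2·8 + 2·5 = 4
Continuing the recurrence:
  a_10 = 4;  a_11 = 1;  a_12 = 4;  a_13 = 10;  a_14 = 10;  a_15 = 4
  a_16 = 2;  a_17 = 6;  a_18 = 2;  a_19 = 9;  a_20 = 0;  a_21 = 7
  a_22 = 5;  a_23 = 2;  a_24 = 1;  a_25 = 7;  a_26 = 7;  a_27 = 4
  a_28 = 4;  a_29 = 8;  a_30 = 8;  a_31 = 9;  a_32 = 2;  a_33 = 4
  a_34 = 5;  a_35 = 9;  a_36 = 4;  a_37 = 4;  a_38 = 8;  a_39 = 1
  a_40 = 4;  a_41 = 7;  a_42 = 8;  a_43 = 4;  a_44 = 9;  a_45 = 1
  a_46 = 0;  a_47 = 3;  a_48 = 8;  a_49 = 0;  a_50 = 9;  a_51 = 8
  a_52 = 8;  a_53 = 0;  a_54 = 4;  a_55 = 5;  a_56 = 3;  a_57 = 2
  a_58 = 7;  a_59 = 8;  a_60 = 4;  a_61 = 5;  a_62 = 6;  a_63 = 6
  a_64 = 10;  a_65 = 9;  a_66 = 0;  a_67 = 1;  a_68 = 1;  a_69 = 2
  a_70 = 4;  a_71 = 8;  a_72 = 3;  a_73 = 3;  a_74 = 9;  a_75 = 5
  a_76 = 5;  a_77 = 10;  a_78 = 5;  a_79 = 1;  a_80 = 10;  a_81 = 0
  a_82 = 2;  a_83 = 3;  a_84 = 6;  a_85 = 10;  a_86 = 8;  a_87 = 9
  a_88 = 10;  a_89 = 9;  a_90 = 10;  a_91 = 0;  a_92 = 6;  a_93 = 3
  a_94 = 2;  a_95 = 1;  a_96 = 1;  a_97 = 5;  a_98 = 7;  a_99 = 4
  a_100 = 0;  a_101 = 9;  a_102 = 8;  a_103 = 0;  a_104 = 10;  a_105 = 5
  a_106 = 8;  a_107 = 5;  a_108 = 2;  a_109 = 2;  a_110 = 5;  a_111 = 3
  a_112 = 2;  a_113 = 3;  a_114 = 2;  a_115 = 10;  a_116 = 1;  a_117 = 7
  a_118 = 6;  a_119 = 2;  a_120 = 2;  a_121 = 5;  a_122 = 5;  a_123 = 5
  a_124 = 0;  a_125 = 4;  a_126 = 4;  a_127 = 1;  a_128 = 0;  a_129 = 4
  a_130 = 5;  a_131 = 0;  a_132 = 3;  a_133 = 6;  a_134 = 5;  a_135 = 2
  a_136 = 5;  a_137 = 0;  a_138 = 9;  a_139 = 0;  a_140 = 1;  a_141 = 3
  a_142 = 5;  a_143 = 1;  a_144 = 10;  a_145 = 8;  a_146 = 3;  a_147 = 2
  a_148 = 3;  a_149 = 8;  a_150 = 8;  a_151 = 3;  a_152 = 2;  a_153 = 10
  a_154 = 2;  a_155 = 3;  a_156 = 10;  a_157 = 3;  a_158 = 10;  a_159 = 5
  a_160 = 7;  a_161 = 4;  a_162 = 7;  a_163 = 3;  a_164 = 3;  a_165 = 7
  a_166 = 0;  a_167 = 5;  a_168 = 0;  a_169 = 9;  a_170 = 7;  a_171 = 6
  a_172 = 9;  a_173 = 1;  a_174 = 2;  a_175 = 10;  a_176 = 0;  a_177 = 7
  a_178 = 7;  a_179 = 7;  a_180 = 1;  a_181 = 6;  a_182 = 3;  a_183 = 9
  a_184 = 8;  a_185 = 10;  a_186 = 9;  a_187 = 10;  a_188 = 9;  a_189 = 3
  a_190 = 6;  a_191 = 0;  a_192 = 7;  a_193 = 1;  a_194 = 1;  a_195 = 9
  a_196 = 1;  a_197 = 2;  a_198 = 0;  a_199 = 7;  a_200 = 0;  a_201 = 8
  a_202 = 4;  a_203 = 1;  a_204 = 8;  a_205 = 2;  a_206 = 5;  a_207 = 7
  a_208 = 9;  a_209 = 4;  a_210 = 10;  a_211 = 10;  a_212 = 9;  a_213 = 4
  a_214 = 4;  a_215 = 7;  a_216 = 5;  a_217 = 0;  a_218 = 6;  a_219 = 0
  a_220 = 4;  a_221 = 7;  a_222 = 2;  a_223 = 4;  a_224 = 4;  a_225 = 9
  a_226 = 5;  a_227 = 9;  a_228 = 7;  a_229 = 2;  a_230 = 2;  a_231 = 0
  a_232 = 5;  a_233 = 10;  a_234 = 3;  a_235 = 10;  a_236 = 9;  a_237 = 2
  a_238 = 9;  a_239 = 0;  a_240 = 2;  a_241 = 3;  a_242 = 4;  a_243 = 7
  a_244 = 0;  a_245 = 7;  a_246 = 5;  a_247 = 9;  a_248 = 6;  a_249 = 2
  a_250 = 3;  a_251 = 5;  a_252 = 4;  a_253 = 0;  a_254 = 1;  a_255 = 3
  a_256 = 6;  a_257 = 8;  a_258 = 3;  a_259 = 9;  a_260 = 0;  a_261 = 2
  a_262 = 5;  a_263 = 7;  a_264 = 4;  a_265 = 2;  a_266 = 1;  a_267 = 5
  a_268 = 2;  a_269 = 4;  a_270 = 5;  a_271 = 1;  a_272 = 3;  a_273 = 5
  a_274 = 0;  a_275 = 3;  a_276 = 4;  a_277 = 2;  a_278 = 5;  a_279 = 3
  a_280 = 6;  a_281 = 9;  a_282 = 7;  a_283 = 3;  a_284 = 0;  a_285 = 7
  a_286 = 3;  a_287 = 9;  a_288 = 8;  a_289 = 1;  a_290 = 1;  a_291 = 7
  a_292 = 0;  a_293 = 8;  a_294 = 6;  a_295 = 4;  a_296 = 5;  a_297 = 4
  a_298 = 10;  a_299 = 7;  a_300 = 2;  a_301 = 2;  a_302 = 2;  a_303 = 8
  a_304 = 7;  a_305 = 5;  a_306 = 4;  a_307 = 9;  a_308 = 6;  a_309 = 7
  a_310 = 3;  a_311 = 0;  a_312 = 1;  a_313 = 5;  a_314 = 7;  a_315 = 2
  a_316 = 8;  a_317 = 1;  a_318 = 6;  a_319 = 6;  a_320 = 10;  a_321 = 1
  a_322 = 10;  a_323 = 2;  a_324 = 4;  a_325 = 4;  a_326 = 4;  a_327 = 3
  a_328 = 0;  a_329 = 2;  a_330 = 6;  a_331 = 2;  a_332 = 1;  a_333 = 10
  a_334 = 8;  a_335 = 8;  a_336 = 4;  a_337 = 1;  a_338 = 2;  a_339 = 4
  a_340 = 3;  a_341 = 1;  a_342 = 5;  a_343 = 4;  a_344 = 9;  a_345 = 5
  a_346 = 0;  a_347 = 10;  a_348 = 10;  a_349 = 4;  a_350 = 5;  a_351 = 5
  a_352 = 3;  a_353 = 1;  a_354 = 2;  a_355 = 7;  a_356 = 0;  a_357 = 10
  a_358 = 0;  a_359 = 4;  a_360 = 4;  a_361 = 0;  a_362 = 4;  a_363 = 0
  a_364 = 4;  a_365 = 3;  a_366 = 3;  a_367 = 4;  a_368 = 6;  a_369 = 6
  a_370 = 6;  a_371 = 1;  a_372 = 3;  a_373 = 0;  a_374 = 0;  a_375 = 8
  a_376 = 7
a_377 = 7·7 + 10·8 + 2·0 + 2·0 = 8
a_378 = 7·8 + 10·7 + 2·8 + 2·0 = 10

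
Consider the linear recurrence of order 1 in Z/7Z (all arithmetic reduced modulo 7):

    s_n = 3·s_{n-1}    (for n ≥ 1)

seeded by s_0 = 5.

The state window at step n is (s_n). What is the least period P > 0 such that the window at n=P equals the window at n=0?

6

n=0: window = (5)
n=1: window = (1)
n=2: window = (3)
n=3: window = (2)
n=4: window = (6)
n=5: window = (4)
n=6: window = (5)
window at n=6 equals window at n=0 → period = 6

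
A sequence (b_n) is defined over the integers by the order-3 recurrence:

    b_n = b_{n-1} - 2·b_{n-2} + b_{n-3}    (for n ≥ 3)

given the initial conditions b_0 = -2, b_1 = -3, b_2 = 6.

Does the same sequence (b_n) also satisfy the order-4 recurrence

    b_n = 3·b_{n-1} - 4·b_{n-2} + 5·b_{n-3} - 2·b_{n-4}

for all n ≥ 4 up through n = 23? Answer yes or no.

yes

Terms b_0..b_23: -2, -3, 6, 10, -5, -19, 1, 34, 13, -54, -46, 75, 113, -83, -234, 45, 430, 106, -709, -491, 1033, 1306, -1251, -2830
n=4: candidate gives -5, actual b_4 = -5 ✓
n=5: candidate gives -19, actual b_5 = -19 ✓
n=6: candidate gives 1, actual b_6 = 1 ✓
n=7: candidate gives 34, actual b_7 = 34 ✓
n=8: candidate gives 13, actual b_8 = 13 ✓
n=9: candidate gives -54, actual b_9 = -54 ✓
n=10: candidate gives -46, actual b_10 = -46 ✓
n=11: candidate gives 75, actual b_11 = 75 ✓
n=12: candidate gives 113, actual b_12 = 113 ✓
n=13: candidate gives -83, actual b_13 = -83 ✓
n=14: candidate gives -234, actual b_14 = -234 ✓
n=15: candidate gives 45, actual b_15 = 45 ✓
n=16: candidate gives 430, actual b_16 = 430 ✓
n=17: candidate gives 106, actual b_17 = 106 ✓
n=18: candidate gives -709, actual b_18 = -709 ✓
n=19: candidate gives -491, actual b_19 = -491 ✓
n=20: candidate gives 1033, actual b_20 = 1033 ✓
n=21: candidate gives 1306, actual b_21 = 1306 ✓
n=22: candidate gives -1251, actual b_22 = -1251 ✓
n=23: candidate gives -2830, actual b_23 = -2830 ✓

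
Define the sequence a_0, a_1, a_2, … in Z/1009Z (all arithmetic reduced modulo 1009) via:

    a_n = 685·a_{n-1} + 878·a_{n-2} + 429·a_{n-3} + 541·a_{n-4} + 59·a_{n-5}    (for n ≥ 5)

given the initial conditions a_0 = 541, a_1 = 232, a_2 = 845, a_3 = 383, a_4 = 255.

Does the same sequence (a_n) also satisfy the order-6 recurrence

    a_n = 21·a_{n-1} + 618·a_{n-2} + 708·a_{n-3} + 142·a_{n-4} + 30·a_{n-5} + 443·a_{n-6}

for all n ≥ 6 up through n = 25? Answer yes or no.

no

Terms a_0..a_25: 541, 232, 845, 383, 255, 696, 883, 284, 206, 500, 594, 844, 513, 382, 306, 528, 556, 838, 627, 257, 356, 734, 542, 488, 921, 719
n=6: candidate gives 765, actual a_6 = 883 ✗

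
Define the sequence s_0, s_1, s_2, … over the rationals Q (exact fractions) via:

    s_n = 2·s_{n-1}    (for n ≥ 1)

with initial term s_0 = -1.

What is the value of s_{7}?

-128

s_1 = 2·-1 = -2
s_2 = 2·-2 = -4
s_3 = 2·-4 = -8
s_4 = 2·-8 = -16
s_5 = 2·-16 = -32
s_6 = 2·-32 = -64
s_7 = 2·-64 = -128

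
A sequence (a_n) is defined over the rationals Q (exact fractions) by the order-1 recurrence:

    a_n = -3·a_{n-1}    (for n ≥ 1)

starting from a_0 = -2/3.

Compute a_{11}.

118098

a_1 = -3·-2/3 = 2
a_2 = -3·2 = -6
a_3 = -3·-6 = 18
a_4 = -3·18 = -54
a_5 = -3·-54 = 162
a_6 = -3·162 = -486
a_7 = -3·-486 = 1458
a_8 = -3·1458 = -4374
a_9 = -3·-4374 = 13122
a_10 = -3·13122 = -39366
a_11 = -3·-39366 = 118098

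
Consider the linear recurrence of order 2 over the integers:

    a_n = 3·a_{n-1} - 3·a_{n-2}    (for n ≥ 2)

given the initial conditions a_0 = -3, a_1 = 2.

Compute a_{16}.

52488

a_2 = 3·2 + -3·-3 = 15
a_3 = 3·15 + -3·2 = 39
a_4 = 3·39 + -3·15 = 72
a_5 = 3·72 + -3·39 = 99
a_6 = 3·99 + -3·72 = 81
a_7 = 3·81 + -3·99 = -54
a_8 = 3·-54 + -3·81 = -405
a_9 = 3·-405 + -3·-54 = -1053
a_10 = 3·-1053 + -3·-405 = -1944
a_11 = 3·-1944 + -3·-1053 = -2673
a_12 = 3·-2673 + -3·-1944 = -2187
a_13 = 3·-2187 + -3·-2673 = 1458
a_14 = 3·1458 + -3·-2187 = 10935
a_15 = 3·10935 + -3·1458 = 28431
a_16 = 3·28431 + -3·10935 = 52488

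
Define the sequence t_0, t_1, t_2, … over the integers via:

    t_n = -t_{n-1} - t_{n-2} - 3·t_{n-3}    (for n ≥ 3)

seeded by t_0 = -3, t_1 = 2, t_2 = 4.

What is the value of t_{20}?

t_3 = -1·4 + -1·2 + -3·-3 = 3
t_4 = -1·3 + -1·4 + -3·2 = -13
t_5 = -1·-13 + -1·3 + -3·4 = -2
t_6 = -1·-2 + -1·-13 + -3·3 = 6
t_7 = -1·6 + -1·-2 + -3·-13 = 35
t_8 = -1·35 + -1·6 + -3·-2 = -35
t_9 = -1·-35 + -1·35 + -3·6 = -18
t_10 = -1·-18 + -1·-35 + -3·35 = -52
t_11 = -1·-52 + -1·-18 + -3·-35 = 175
t_12 = -1·175 + -1·-52 + -3·-18 = -69
t_13 = -1·-69 + -1·175 + -3·-52 = 50
t_14 = -1·50 + -1·-69 + -3·175 = -506
t_15 = -1·-506 + -1·50 + -3·-69 = 663
t_16 = -1·663 + -1·-506 + -3·50 = -307
t_17 = -1·-307 + -1·663 + -3·-506 = 1162
t_18 = -1·1162 + -1·-307 + -3·663 = -2844
t_19 = -1·-2844 + -1·1162 + -3·-307 = 2603
t_20 = -1·2603 + -1·-2844 + -3·1162 = -3245

-3245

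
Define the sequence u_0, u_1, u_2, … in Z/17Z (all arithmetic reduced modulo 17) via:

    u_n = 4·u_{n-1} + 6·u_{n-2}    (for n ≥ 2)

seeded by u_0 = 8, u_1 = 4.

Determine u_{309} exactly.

u_2 = 4·4 + 6·8 = 13
u_3 = 4·13 + 6·4 = 8
u_4 = 4·8 + 6·13 = 8
u_5 = 4·8 + 6·8 = 12
u_6 = 4·12 + 6·8 = 11
u_7 = 4·11 + 6·12 = 14
u_8 = 4·14 + 6·11 = 3
u_9 = 4·3 + 6·14 = 11
u_10 = 4·11 + 6·3 = 11
u_11 = 4·11 + 6·11 = 8
u_12 = 4·8 + 6·11 = 13
u_13 = 4·13 + 6·8 = 15
u_14 = 4·15 + 6·13 = 2
u_15 = 4·2 + 6·15 = 13
u_16 = 4·13 + 6·2 = 13
u_17 = 4·13 + 6·13 = 11
u_18 = 4·11 + 6·13 = 3
u_19 = 4·3 + 6·11 = 10
u_20 = 4·10 + 6·3 = 7
u_21 = 4·7 + 6·10 = 3
u_22 = 4·3 + 6·7 = 3
u_23 = 4·3 + 6·3 = 13
u_24 = 4·13 + 6·3 = 2
u_25 = 4·2 + 6·13 = 1
u_26 = 4·1 + 6·2 = 16
u_27 = 4·16 + 6·1 = 2
u_28 = 4·2 + 6·16 = 2
u_29 = 4·2 + 6·2 = 3
u_30 = 4·3 + 6·2 = 7
u_31 = 4·7 + 6·3 = 12
u_32 = 4·12 + 6·7 = 5
u_33 = 4·5 + 6·12 = 7
u_34 = 4·7 + 6·5 = 7
u_35 = 4·7 + 6·7 = 2
u_36 = 4·2 + 6·7 = 16
u_37 = 4·16 + 6·2 = 8
u_38 = 4·8 + 6·16 = 9
u_39 = 4·9 + 6·8 = 16
u_40 = 4·16 + 6·9 = 16
u_41 = 4·16 + 6·16 = 7
u_42 = 4·7 + 6·16 = 5
u_43 = 4·5 + 6·7 = 11
u_44 = 4·11 + 6·5 = 6
u_45 = 4·6 + 6·11 = 5
u_46 = 4·5 + 6·6 = 5
u_47 = 4·5 + 6·5 = 16
u_48 = 4·16 + 6·5 = 9
u_49 = 4·9 + 6·16 = 13
u_50 = 4·13 + 6·9 = 4
u_51 = 4·4 + 6·13 = 9
u_52 = 4·9 + 6·4 = 9
u_53 = 4·9 + 6·9 = 5
u_54 = 4·5 + 6·9 = 6
u_55 = 4·6 + 6·5 = 3
u_56 = 4·3 + 6·6 = 14
u_57 = 4·14 + 6·3 = 6
u_58 = 4·6 + 6·14 = 6
u_59 = 4·6 + 6·6 = 9
u_60 = 4·9 + 6·6 = 4
u_61 = 4·4 + 6·9 = 2
u_62 = 4·2 + 6·4 = 15
u_63 = 4·15 + 6·2 = 4
u_64 = 4·4 + 6·15 = 4
u_65 = 4·4 + 6·4 = 6
u_66 = 4·6 + 6·4 = 14
u_67 = 4·14 + 6·6 = 7
u_68 = 4·7 + 6·14 = 10
u_69 = 4·10 + 6·7 = 14
u_70 = 4·14 + 6·10 = 14
u_71 = 4·14 + 6·14 = 4
u_72 = 4·4 + 6·14 = 15
u_73 = 4·15 + 6·4 = 16
u_74 = 4·16 + 6·15 = 1
u_75 = 4·1 + 6·16 = 15
u_76 = 4·15 + 6·1 = 15
u_77 = 4·15 + 6·15 = 14
u_78 = 4·14 + 6·15 = 10
u_79 = 4·10 + 6·14 = 5
u_80 = 4·5 + 6·10 = 12
u_81 = 4·12 + 6·5 = 10
u_82 = 4·10 + 6·12 = 10
u_83 = 4·10 + 6·10 = 15
u_84 = 4·15 + 6·10 = 1
u_85 = 4·1 + 6·15 = 9
u_86 = 4·9 + 6·1 = 8
u_87 = 4·8 + 6·9 = 1
u_88 = 4·1 + 6·8 = 1
u_89 = 4·1 + 6·1 = 10
u_90 = 4·10 + 6·1 = 12
u_91 = 4·12 + 6·10 = 6
u_92 = 4·6 + 6·12 = 11
u_93 = 4·11 + 6·6 = 12
u_94 = 4·12 + 6·11 = 12
u_95 = 4·12 + 6·12 = 1
u_96 = 4·1 + 6·12 = 8
u_97 = 4·8 + 6·1 = 4
(u_96, u_97) = (8, 4) = (u_0, u_1), so the sequence has period 96.
309 ≡ 21 (mod 96), hence u_309 = u_21 = 3.

3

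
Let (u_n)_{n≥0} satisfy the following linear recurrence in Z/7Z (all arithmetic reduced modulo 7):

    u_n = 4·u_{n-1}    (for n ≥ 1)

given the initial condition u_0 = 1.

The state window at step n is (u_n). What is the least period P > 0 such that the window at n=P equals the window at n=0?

3

n=0: window = (1)
n=1: window = (4)
n=2: window = (2)
n=3: window = (1)
window at n=3 equals window at n=0 → period = 3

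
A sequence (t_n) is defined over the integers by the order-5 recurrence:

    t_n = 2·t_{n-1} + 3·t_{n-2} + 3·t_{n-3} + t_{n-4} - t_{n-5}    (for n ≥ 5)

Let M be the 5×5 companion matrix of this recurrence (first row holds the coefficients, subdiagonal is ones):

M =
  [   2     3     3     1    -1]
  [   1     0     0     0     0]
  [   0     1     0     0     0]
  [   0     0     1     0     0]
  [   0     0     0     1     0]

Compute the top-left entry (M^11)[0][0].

273997

(M^11)[0][0] is the top entry after applying M 11 times to the unit state (1, 0, 0, 0, 0). Equivalently it is h_{15} for the auxiliary sequence (h_n) obeying the same recurrence with h_4 = 1 and h_i = 0 for 0 ≤ i < 4:
h_5 = 2·1 + 3·0 + 3·0 + 1·0 + -1·0 = 2
h_6 = 2·2 + 3·1 + 3·0 + 1·0 + -1·0 = 7
h_7 = 2·7 + 3·2 + 3·1 + 1·0 + -1·0 = 23
h_8 = 2·23 + 3·7 + 3·2 + 1·1 + -1·0 = 74
h_9 = 2·74 + 3·23 + 3·7 + 1·2 + -1·1 = 239
h_10 = 2·239 + 3·74 + 3·23 + 1·7 + -1·2 = 774
h_11 = 2·774 + 3·239 + 3·74 + 1·23 + -1·7 = 2503
h_12 = 2·2503 + 3·774 + 3·239 + 1·74 + -1·23 = 8096
h_13 = 2·8096 + 3·2503 + 3·774 + 1·239 + -1·74 = 26188
h_14 = 2·26188 + 3·8096 + 3·2503 + 1·774 + -1·239 = 84708
h_15 = 2·84708 + 3·26188 + 3·8096 + 1·2503 + -1·774 = 273997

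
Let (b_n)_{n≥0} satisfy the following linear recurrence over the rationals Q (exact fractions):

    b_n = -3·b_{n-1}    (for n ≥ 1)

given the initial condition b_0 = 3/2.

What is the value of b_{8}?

19683/2

b_1 = -3·3/2 = -9/2
b_2 = -3·-9/2 = 27/2
b_3 = -3·27/2 = -81/2
b_4 = -3·-81/2 = 243/2
b_5 = -3·243/2 = -729/2
b_6 = -3·-729/2 = 2187/2
b_7 = -3·2187/2 = -6561/2
b_8 = -3·-6561/2 = 19683/2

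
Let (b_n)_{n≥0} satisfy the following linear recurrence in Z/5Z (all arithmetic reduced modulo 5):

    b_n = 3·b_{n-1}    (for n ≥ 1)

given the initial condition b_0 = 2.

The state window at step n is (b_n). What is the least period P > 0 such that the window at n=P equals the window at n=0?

4

n=0: window = (2)
n=1: window = (1)
n=2: window = (3)
n=3: window = (4)
n=4: window = (2)
window at n=4 equals window at n=0 → period = 4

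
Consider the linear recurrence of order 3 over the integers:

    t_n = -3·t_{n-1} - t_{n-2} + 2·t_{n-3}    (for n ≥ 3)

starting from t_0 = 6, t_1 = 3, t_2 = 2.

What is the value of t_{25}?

33304881

t_3 = -3·2 + -1·3 + 2·6 = 3
t_4 = -3·3 + -1·2 + 2·3 = -5
t_5 = -3·-5 + -1·3 + 2·2 = 16
t_6 = -3·16 + -1·-5 + 2·3 = -37
t_7 = -3·-37 + -1·16 + 2·-5 = 85
t_8 = -3·85 + -1·-37 + 2·16 = -186
t_9 = -3·-186 + -1·85 + 2·-37 = 399
t_10 = -3·399 + -1·-186 + 2·85 = -841
t_11 = -3·-841 + -1·399 + 2·-186 = 1752
t_12 = -3·1752 + -1·-841 + 2·399 = -3617
t_13 = -3·-3617 + -1·1752 + 2·-841 = 7417
t_14 = -3·7417 + -1·-3617 + 2·1752 = -15130
t_15 = -3·-15130 + -1·7417 + 2·-3617 = 30739
t_16 = -3·30739 + -1·-15130 + 2·7417 = -62253
t_17 = -3·-62253 + -1·30739 + 2·-15130 = 125760
t_18 = -3·125760 + -1·-62253 + 2·30739 = -253549
t_19 = -3·-253549 + -1·125760 + 2·-62253 = 510381
t_20 = -3·510381 + -1·-253549 + 2·125760 = -1026074
t_21 = -3·-1026074 + -1·510381 + 2·-253549 = 2060743
t_22 = -3·2060743 + -1·-1026074 + 2·510381 = -4135393
t_23 = -3·-4135393 + -1·2060743 + 2·-1026074 = 8293288
t_24 = -3·8293288 + -1·-4135393 + 2·2060743 = -16622985
t_25 = -3·-16622985 + -1·8293288 + 2·-4135393 = 33304881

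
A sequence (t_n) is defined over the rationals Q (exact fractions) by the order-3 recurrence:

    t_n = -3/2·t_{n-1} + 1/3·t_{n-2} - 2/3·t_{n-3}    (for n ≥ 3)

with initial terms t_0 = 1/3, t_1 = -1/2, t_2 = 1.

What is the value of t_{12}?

t_3 = -3/2·1 + 1/3·-1/2 + -2/3·1/3 = -17/9
t_4 = -3/2·-17/9 + 1/3·1 + -2/3·-1/2 = 7/2
t_5 = -3/2·7/2 + 1/3·-17/9 + -2/3·1 = -707/108
t_6 = -3/2·-707/108 + 1/3·7/2 + -2/3·-17/9 = 2645/216
t_7 = -3/2·2645/216 + 1/3·-707/108 + -2/3·7/2 = -29657/1296
t_8 = -3/2·-29657/1296 + 1/3·2645/216 + -2/3·-707/108 = 110863/2592
t_9 = -3/2·110863/2592 + 1/3·-29657/1296 + -2/3·2645/216 = -1243355/15552
t_10 = -3/2·-1243355/15552 + 1/3·110863/2592 + -2/3·-29657/1296 = 1549343/10368
t_11 = -3/2·1549343/10368 + 1/3·-1243355/15552 + -2/3·110863/2592 = -52127105/186624
t_12 = -3/2·-52127105/186624 + 1/3·1549343/10368 + -2/3·-1243355/15552 = 194867111/373248

194867111/373248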